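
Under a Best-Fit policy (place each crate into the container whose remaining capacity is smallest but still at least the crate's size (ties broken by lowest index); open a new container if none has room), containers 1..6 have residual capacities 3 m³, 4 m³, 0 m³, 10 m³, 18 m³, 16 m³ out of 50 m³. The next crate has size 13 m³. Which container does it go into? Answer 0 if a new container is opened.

Containers with room: container 5 (18 m³), container 6 (16 m³).
Tightest fit is container 6 with 16 m³ free.

6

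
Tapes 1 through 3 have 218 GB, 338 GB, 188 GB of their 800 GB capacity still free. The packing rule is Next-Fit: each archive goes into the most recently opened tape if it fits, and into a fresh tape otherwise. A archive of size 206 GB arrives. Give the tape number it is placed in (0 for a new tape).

Next-Fit only looks at tape 3, which has 188 GB free.
206 GB does not fit, so a new tape is opened.

0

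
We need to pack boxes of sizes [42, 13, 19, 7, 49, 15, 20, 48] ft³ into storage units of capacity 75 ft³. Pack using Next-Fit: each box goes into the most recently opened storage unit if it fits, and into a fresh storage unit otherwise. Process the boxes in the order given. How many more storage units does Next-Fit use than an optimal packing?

0

Next-Fit: [42,13,19] [7,49,15] [20,48] → 3 storage units.
Total size 213 ft³; any packing needs at least ⌈213/75⌉ = 3 storage units.
So 3 is already optimal.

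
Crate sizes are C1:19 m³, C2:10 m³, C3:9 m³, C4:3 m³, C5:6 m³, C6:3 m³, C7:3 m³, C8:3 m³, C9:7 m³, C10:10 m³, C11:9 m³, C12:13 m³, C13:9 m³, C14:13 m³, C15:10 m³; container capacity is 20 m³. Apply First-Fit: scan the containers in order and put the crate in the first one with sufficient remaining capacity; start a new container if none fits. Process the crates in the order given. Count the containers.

C1 (19 m³) → container 1 (remaining 1 m³)
C2 (10 m³) → container 2 (remaining 10 m³)
C3 (9 m³) → container 2 (remaining 1 m³)
C4 (3 m³) → container 3 (remaining 17 m³)
C5 (6 m³) → container 3 (remaining 11 m³)
C6 (3 m³) → container 3 (remaining 8 m³)
C7 (3 m³) → container 3 (remaining 5 m³)
C8 (3 m³) → container 3 (remaining 2 m³)
C9 (7 m³) → container 4 (remaining 13 m³)
C10 (10 m³) → container 4 (remaining 3 m³)
C11 (9 m³) → container 5 (remaining 11 m³)
C12 (13 m³) → container 6 (remaining 7 m³)
C13 (9 m³) → container 5 (remaining 2 m³)
C14 (13 m³) → container 7 (remaining 7 m³)
C15 (10 m³) → container 8 (remaining 10 m³)
Final containers: [19] [10,9] [3,6,3,3,3] [7,10] [9,9] [13] [13] [10].

8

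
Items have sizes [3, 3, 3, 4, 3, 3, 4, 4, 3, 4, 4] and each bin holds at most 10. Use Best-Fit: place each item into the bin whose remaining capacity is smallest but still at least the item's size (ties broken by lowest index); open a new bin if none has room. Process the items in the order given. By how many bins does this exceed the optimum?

Best-Fit: [3,3,3] [4,3,3] [4,4] [3,4] [4] → 5 bins.
Total size 38; any packing needs at least ⌈38/10⌉ = 4 bins.
An optimal packing achieves that bound: [4,4] [4,3,3] [4,3,3] [4,3,3] → 4 bins.
Excess: 5 − 4 = 1.

1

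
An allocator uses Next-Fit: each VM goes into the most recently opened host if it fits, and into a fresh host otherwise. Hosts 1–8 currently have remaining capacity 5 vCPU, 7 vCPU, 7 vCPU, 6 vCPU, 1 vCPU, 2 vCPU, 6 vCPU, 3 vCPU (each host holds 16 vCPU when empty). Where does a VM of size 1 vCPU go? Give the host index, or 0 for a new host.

8

Next-Fit only looks at host 8, which has 3 vCPU free.
1 vCPU fits there.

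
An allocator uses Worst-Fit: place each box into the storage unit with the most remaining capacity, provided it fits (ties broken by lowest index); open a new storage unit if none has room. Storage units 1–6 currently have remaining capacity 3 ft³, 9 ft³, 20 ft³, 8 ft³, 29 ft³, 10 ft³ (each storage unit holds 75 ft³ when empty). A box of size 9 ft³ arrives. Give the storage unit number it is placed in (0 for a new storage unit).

Storage units with room: storage unit 2 (9 ft³), storage unit 3 (20 ft³), storage unit 5 (29 ft³), storage unit 6 (10 ft³).
Most room is storage unit 5 with 29 ft³ free.

5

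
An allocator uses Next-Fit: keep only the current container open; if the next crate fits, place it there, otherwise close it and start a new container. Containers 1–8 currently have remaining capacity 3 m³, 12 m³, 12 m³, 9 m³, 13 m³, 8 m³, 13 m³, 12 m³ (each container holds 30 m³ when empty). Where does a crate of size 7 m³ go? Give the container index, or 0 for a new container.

8

Next-Fit only looks at container 8, which has 12 m³ free.
7 m³ fits there.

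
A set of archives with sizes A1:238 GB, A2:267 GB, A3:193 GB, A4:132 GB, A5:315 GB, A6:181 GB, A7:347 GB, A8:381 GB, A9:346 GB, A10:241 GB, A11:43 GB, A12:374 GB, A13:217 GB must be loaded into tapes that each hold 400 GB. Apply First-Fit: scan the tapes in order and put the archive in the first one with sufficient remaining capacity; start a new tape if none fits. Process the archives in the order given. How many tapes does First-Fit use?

10 tapes

Put A1 (238 GB) in tape 1; 162 GB remain.
Put A2 (267 GB) in tape 2; 133 GB remain.
Put A3 (193 GB) in tape 3; 207 GB remain.
Put A4 (132 GB) in tape 1; 30 GB remain.
Put A5 (315 GB) in tape 4; 85 GB remain.
Put A6 (181 GB) in tape 3; 26 GB remain.
Put A7 (347 GB) in tape 5; 53 GB remain.
Put A8 (381 GB) in tape 6; 19 GB remain.
Put A9 (346 GB) in tape 7; 54 GB remain.
Put A10 (241 GB) in tape 8; 159 GB remain.
Put A11 (43 GB) in tape 2; 90 GB remain.
Put A12 (374 GB) in tape 9; 26 GB remain.
Put A13 (217 GB) in tape 10; 183 GB remain.
Final tapes: [238,132] [267,43] [193,181] [315] [347] [381] [346] [241] [374] [217].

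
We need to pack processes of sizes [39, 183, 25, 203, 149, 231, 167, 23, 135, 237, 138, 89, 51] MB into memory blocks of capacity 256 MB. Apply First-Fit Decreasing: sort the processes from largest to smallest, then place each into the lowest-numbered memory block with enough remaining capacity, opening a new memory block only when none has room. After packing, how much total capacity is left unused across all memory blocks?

378

Sorted descending: 237, 231, 203, 183, 167, 149, 138, 135, 89, 51, 39, 25, 23.
237 MB → memory block 1 (remaining 19 MB)
231 MB → memory block 2 (remaining 25 MB)
203 MB → memory block 3 (remaining 53 MB)
183 MB → memory block 4 (remaining 73 MB)
167 MB → memory block 5 (remaining 89 MB)
149 MB → memory block 6 (remaining 107 MB)
138 MB → memory block 7 (remaining 118 MB)
135 MB → memory block 8 (remaining 121 MB)
89 MB → memory block 5 (remaining 0 MB)
51 MB → memory block 3 (remaining 2 MB)
39 MB → memory block 4 (remaining 34 MB)
25 MB → memory block 2 (remaining 0 MB)
23 MB → memory block 4 (remaining 11 MB)
8 memory blocks × 256 MB = 2048 MB; used 1670 MB; unused 378 MB.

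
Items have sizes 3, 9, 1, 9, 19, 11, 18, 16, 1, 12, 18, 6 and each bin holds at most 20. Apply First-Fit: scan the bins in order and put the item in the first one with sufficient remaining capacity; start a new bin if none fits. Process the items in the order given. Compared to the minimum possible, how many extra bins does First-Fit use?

First-Fit: [3,9,1,1,6] [9,11] [19] [18] [16] [12] [18] → 7 bins.
Total size 123; any packing needs at least ⌈123/20⌉ = 7 bins.
So 7 is already optimal.

0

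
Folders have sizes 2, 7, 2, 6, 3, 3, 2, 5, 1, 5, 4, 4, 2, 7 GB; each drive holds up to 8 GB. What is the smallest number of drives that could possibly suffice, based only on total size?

Total size = 2 + 7 + 2 + 6 + 3 + 3 + 2 + 5 + 1 + 5 + 4 + 4 + 2 + 7 = 53 GB.
⌈53 / 8⌉ = 7.

7 drives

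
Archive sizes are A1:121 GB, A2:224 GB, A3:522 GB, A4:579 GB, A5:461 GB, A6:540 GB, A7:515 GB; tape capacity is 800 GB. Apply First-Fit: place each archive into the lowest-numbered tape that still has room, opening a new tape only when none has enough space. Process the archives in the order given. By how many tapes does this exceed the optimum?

First-Fit: [121,224] [522] [579] [461] [540] [515] → 6 tapes.
5 archives exceed 400 GB (half the capacity), and no two of those can share a tape, so at least 5 tapes are needed.
An optimal packing achieves that bound: [579,121] [540,224] [522] [515] [461] → 5 tapes.
Excess: 6 − 5 = 1.

1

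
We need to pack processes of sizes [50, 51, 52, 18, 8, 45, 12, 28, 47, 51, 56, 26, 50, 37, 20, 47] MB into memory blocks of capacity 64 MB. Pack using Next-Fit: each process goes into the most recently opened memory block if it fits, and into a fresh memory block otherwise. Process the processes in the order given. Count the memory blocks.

Put 50 MB in memory block 1; 14 MB remain.
Put 51 MB in memory block 2; 13 MB remain.
Put 52 MB in memory block 3; 12 MB remain.
Put 18 MB in memory block 4; 46 MB remain.
Put 8 MB in memory block 4; 38 MB remain.
Put 45 MB in memory block 5; 19 MB remain.
Put 12 MB in memory block 5; 7 MB remain.
Put 28 MB in memory block 6; 36 MB remain.
Put 47 MB in memory block 7; 17 MB remain.
Put 51 MB in memory block 8; 13 MB remain.
Put 56 MB in memory block 9; 8 MB remain.
Put 26 MB in memory block 10; 38 MB remain.
Put 50 MB in memory block 11; 14 MB remain.
Put 37 MB in memory block 12; 27 MB remain.
Put 20 MB in memory block 12; 7 MB remain.
Put 47 MB in memory block 13; 17 MB remain.

13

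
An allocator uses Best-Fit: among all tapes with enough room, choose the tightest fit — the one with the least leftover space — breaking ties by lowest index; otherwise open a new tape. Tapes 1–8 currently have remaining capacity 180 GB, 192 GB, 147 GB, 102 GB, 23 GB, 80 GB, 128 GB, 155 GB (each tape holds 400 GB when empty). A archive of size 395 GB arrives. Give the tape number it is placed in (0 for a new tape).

0

No tape has ≥ 395 GB free, so a new tape is opened.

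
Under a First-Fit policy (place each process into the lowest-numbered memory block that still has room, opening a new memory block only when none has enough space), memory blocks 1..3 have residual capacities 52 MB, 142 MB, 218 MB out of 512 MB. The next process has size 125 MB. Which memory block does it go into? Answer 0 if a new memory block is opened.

Memory blocks with room: memory block 2 (142 MB), memory block 3 (218 MB).
The first with room is memory block 2.

2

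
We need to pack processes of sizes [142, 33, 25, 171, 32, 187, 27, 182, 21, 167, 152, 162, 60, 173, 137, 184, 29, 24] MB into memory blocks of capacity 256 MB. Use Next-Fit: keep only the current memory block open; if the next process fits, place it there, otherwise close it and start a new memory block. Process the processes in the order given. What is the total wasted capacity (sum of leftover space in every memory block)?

memory block 1: place 142 MB, 114 MB left
memory block 1: place 33 MB, 81 MB left
memory block 1: place 25 MB, 56 MB left
memory block 2: place 171 MB, 85 MB left
memory block 2: place 32 MB, 53 MB left
memory block 3: place 187 MB, 69 MB left
memory block 3: place 27 MB, 42 MB left
memory block 4: place 182 MB, 74 MB left
memory block 4: place 21 MB, 53 MB left
memory block 5: place 167 MB, 89 MB left
memory block 6: place 152 MB, 104 MB left
memory block 7: place 162 MB, 94 MB left
memory block 7: place 60 MB, 34 MB left
memory block 8: place 173 MB, 83 MB left
memory block 9: place 137 MB, 119 MB left
memory block 10: place 184 MB, 72 MB left
memory block 10: place 29 MB, 43 MB left
memory block 10: place 24 MB, 19 MB left
10 memory blocks × 256 MB = 2560 MB; used 1908 MB; unused 652 MB.

652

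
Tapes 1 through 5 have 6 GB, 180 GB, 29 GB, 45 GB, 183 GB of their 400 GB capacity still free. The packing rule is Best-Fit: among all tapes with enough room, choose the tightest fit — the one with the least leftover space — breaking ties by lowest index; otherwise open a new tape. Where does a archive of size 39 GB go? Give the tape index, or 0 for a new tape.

4

Tapes with room: tape 2 (180 GB), tape 4 (45 GB), tape 5 (183 GB).
Tightest fit is tape 4 with 45 GB free.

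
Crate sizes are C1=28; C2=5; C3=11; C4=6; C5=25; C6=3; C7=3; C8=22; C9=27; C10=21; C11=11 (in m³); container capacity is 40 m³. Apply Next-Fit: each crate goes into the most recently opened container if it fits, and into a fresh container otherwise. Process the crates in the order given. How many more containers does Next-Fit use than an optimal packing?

Next-Fit: [28,5] [11,6] [25,3,3] [22] [27] [21,11] → 6 containers.
Total size 162 m³; any packing needs at least ⌈162/40⌉ = 5 containers.
An optimal packing achieves that bound: [28,11] [27,11] [25,6,5,3] [22,3] [21] → 5 containers.
Excess: 6 − 5 = 1.

1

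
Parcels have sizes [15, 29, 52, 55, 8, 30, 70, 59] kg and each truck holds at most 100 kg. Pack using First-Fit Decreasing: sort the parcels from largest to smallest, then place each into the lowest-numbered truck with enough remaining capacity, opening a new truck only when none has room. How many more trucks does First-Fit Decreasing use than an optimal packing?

0

First-Fit Decreasing: [70,30] [59,29,8] [55,15] [52] → 4 trucks.
Total size 318 kg; any packing needs at least ⌈318/100⌉ = 4 trucks.
So 4 is already optimal.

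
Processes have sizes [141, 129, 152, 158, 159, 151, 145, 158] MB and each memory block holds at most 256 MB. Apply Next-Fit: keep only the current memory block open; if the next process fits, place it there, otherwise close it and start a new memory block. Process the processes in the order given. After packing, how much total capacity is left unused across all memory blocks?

memory block 1: place 141 MB, 115 MB left
memory block 2: place 129 MB, 127 MB left
memory block 3: place 152 MB, 104 MB left
memory block 4: place 158 MB, 98 MB left
memory block 5: place 159 MB, 97 MB left
memory block 6: place 151 MB, 105 MB left
memory block 7: place 145 MB, 111 MB left
memory block 8: place 158 MB, 98 MB left
8 memory blocks × 256 MB = 2048 MB; used 1193 MB; unused 855 MB.

855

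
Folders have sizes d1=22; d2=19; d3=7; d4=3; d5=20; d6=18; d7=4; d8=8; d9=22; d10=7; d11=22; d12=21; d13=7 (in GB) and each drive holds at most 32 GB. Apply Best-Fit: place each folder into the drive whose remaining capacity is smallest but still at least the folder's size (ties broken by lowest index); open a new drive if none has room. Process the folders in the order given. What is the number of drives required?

7

Put d1 (22 GB) in drive 1; 10 GB remain.
Put d2 (19 GB) in drive 2; 13 GB remain.
Put d3 (7 GB) in drive 1; 3 GB remain.
Put d4 (3 GB) in drive 1; 0 GB remain.
Put d5 (20 GB) in drive 3; 12 GB remain.
Put d6 (18 GB) in drive 4; 14 GB remain.
Put d7 (4 GB) in drive 3; 8 GB remain.
Put d8 (8 GB) in drive 3; 0 GB remain.
Put d9 (22 GB) in drive 5; 10 GB remain.
Put d10 (7 GB) in drive 5; 3 GB remain.
Put d11 (22 GB) in drive 6; 10 GB remain.
Put d12 (21 GB) in drive 7; 11 GB remain.
Put d13 (7 GB) in drive 6; 3 GB remain.
Final drives: [22,7,3] [19] [20,4,8] [18] [22,7] [22,7] [21].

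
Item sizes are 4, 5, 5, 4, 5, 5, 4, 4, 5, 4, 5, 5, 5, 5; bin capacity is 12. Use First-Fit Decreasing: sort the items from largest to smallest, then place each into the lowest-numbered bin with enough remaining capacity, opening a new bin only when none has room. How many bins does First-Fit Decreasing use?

Sorted descending: 5, 5, 5, 5, 5, 5, 5, 5, 5, 4, 4, 4, 4, 4.
Put 5 in bin 1; 7 remain.
Put 5 in bin 1; 2 remain.
Put 5 in bin 2; 7 remain.
Put 5 in bin 2; 2 remain.
Put 5 in bin 3; 7 remain.
Put 5 in bin 3; 2 remain.
Put 5 in bin 4; 7 remain.
Put 5 in bin 4; 2 remain.
Put 5 in bin 5; 7 remain.
Put 4 in bin 5; 3 remain.
Put 4 in bin 6; 8 remain.
Put 4 in bin 6; 4 remain.
Put 4 in bin 6; 0 remain.
Put 4 in bin 7; 8 remain.

7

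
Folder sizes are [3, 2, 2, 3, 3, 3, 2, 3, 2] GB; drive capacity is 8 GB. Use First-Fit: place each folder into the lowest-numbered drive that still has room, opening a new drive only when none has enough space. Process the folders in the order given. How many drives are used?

3 GB → drive 1 (remaining 5 GB)
2 GB → drive 1 (remaining 3 GB)
2 GB → drive 1 (remaining 1 GB)
3 GB → drive 2 (remaining 5 GB)
3 GB → drive 2 (remaining 2 GB)
3 GB → drive 3 (remaining 5 GB)
2 GB → drive 2 (remaining 0 GB)
3 GB → drive 3 (remaining 2 GB)
2 GB → drive 3 (remaining 0 GB)
Final drives: [3,2,2] [3,3,2] [3,3,2].

3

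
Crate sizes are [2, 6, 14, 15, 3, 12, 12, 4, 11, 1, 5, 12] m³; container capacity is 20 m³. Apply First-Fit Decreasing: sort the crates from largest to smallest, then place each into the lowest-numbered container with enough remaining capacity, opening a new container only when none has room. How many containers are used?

6 containers

Sorted descending: 15, 14, 12, 12, 12, 11, 6, 5, 4, 3, 2, 1.
Put 15 m³ in container 1; 5 m³ remain.
Put 14 m³ in container 2; 6 m³ remain.
Put 12 m³ in container 3; 8 m³ remain.
Put 12 m³ in container 4; 8 m³ remain.
Put 12 m³ in container 5; 8 m³ remain.
Put 11 m³ in container 6; 9 m³ remain.
Put 6 m³ in container 2; 0 m³ remain.
Put 5 m³ in container 1; 0 m³ remain.
Put 4 m³ in container 3; 4 m³ remain.
Put 3 m³ in container 3; 1 m³ remain.
Put 2 m³ in container 4; 6 m³ remain.
Put 1 m³ in container 3; 0 m³ remain.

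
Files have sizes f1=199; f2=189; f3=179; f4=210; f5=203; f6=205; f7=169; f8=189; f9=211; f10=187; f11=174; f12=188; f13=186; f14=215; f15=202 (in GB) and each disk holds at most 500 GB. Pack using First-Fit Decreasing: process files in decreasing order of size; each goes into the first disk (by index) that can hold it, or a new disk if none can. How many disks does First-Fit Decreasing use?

8 disks

Sorted descending: 215, 211, 210, 205, 203, 202, 199, 189, 189, 188, 187, 186, 179, 174, 169.
Put 215 GB in disk 1; 285 GB remain.
Put 211 GB in disk 1; 74 GB remain.
Put 210 GB in disk 2; 290 GB remain.
Put 205 GB in disk 2; 85 GB remain.
Put 203 GB in disk 3; 297 GB remain.
Put 202 GB in disk 3; 95 GB remain.
Put 199 GB in disk 4; 301 GB remain.
Put 189 GB in disk 4; 112 GB remain.
Put 189 GB in disk 5; 311 GB remain.
Put 188 GB in disk 5; 123 GB remain.
Put 187 GB in disk 6; 313 GB remain.
Put 186 GB in disk 6; 127 GB remain.
Put 179 GB in disk 7; 321 GB remain.
Put 174 GB in disk 7; 147 GB remain.
Put 169 GB in disk 8; 331 GB remain.
Final disks: [215,211] [210,205] [203,202] [199,189] [189,188] [187,186] [179,174] [169].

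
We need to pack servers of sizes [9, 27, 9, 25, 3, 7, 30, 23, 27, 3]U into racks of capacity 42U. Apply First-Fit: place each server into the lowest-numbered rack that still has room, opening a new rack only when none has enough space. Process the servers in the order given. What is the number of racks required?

5

rack 1: place 9U, 33U left
rack 1: place 27U, 6U left
rack 2: place 9U, 33U left
rack 2: place 25U, 8U left
rack 1: place 3U, 3U left
rack 2: place 7U, 1U left
rack 3: place 30U, 12U left
rack 4: place 23U, 19U left
rack 5: place 27U, 15U left
rack 1: place 3U, 0U left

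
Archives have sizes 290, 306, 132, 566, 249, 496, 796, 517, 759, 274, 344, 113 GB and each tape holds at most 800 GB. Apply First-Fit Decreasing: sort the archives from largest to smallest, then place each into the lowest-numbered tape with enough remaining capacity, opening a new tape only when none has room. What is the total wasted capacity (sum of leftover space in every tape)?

Sorted descending: 796, 759, 566, 517, 496, 344, 306, 290, 274, 249, 132, 113.
tape 1: place 796 GB, 4 GB left
tape 2: place 759 GB, 41 GB left
tape 3: place 566 GB, 234 GB left
tape 4: place 517 GB, 283 GB left
tape 5: place 496 GB, 304 GB left
tape 6: place 344 GB, 456 GB left
tape 6: place 306 GB, 150 GB left
tape 5: place 290 GB, 14 GB left
tape 4: place 274 GB, 9 GB left
tape 7: place 249 GB, 551 GB left
tape 3: place 132 GB, 102 GB left
tape 6: place 113 GB, 37 GB left
7 tapes × 800 GB = 5600 GB; used 4842 GB; unused 758 GB.

758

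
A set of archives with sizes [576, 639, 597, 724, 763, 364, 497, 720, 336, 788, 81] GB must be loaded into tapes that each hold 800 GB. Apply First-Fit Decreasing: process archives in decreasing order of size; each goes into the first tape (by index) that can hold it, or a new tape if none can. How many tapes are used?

9 tapes

Sorted descending: 788, 763, 724, 720, 639, 597, 576, 497, 364, 336, 81.
tape 1: place 788 GB, 12 GB left
tape 2: place 763 GB, 37 GB left
tape 3: place 724 GB, 76 GB left
tape 4: place 720 GB, 80 GB left
tape 5: place 639 GB, 161 GB left
tape 6: place 597 GB, 203 GB left
tape 7: place 576 GB, 224 GB left
tape 8: place 497 GB, 303 GB left
tape 9: place 364 GB, 436 GB left
tape 9: place 336 GB, 100 GB left
tape 5: place 81 GB, 80 GB left
Final tapes: [788] [763] [724] [720] [639,81] [597] [576] [497] [364,336].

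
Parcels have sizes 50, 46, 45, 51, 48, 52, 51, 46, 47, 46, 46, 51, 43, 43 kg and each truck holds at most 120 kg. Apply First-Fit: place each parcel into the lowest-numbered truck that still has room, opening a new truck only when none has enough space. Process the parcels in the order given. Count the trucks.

Put 50 kg in truck 1; 70 kg remain.
Put 46 kg in truck 1; 24 kg remain.
Put 45 kg in truck 2; 75 kg remain.
Put 51 kg in truck 2; 24 kg remain.
Put 48 kg in truck 3; 72 kg remain.
Put 52 kg in truck 3; 20 kg remain.
Put 51 kg in truck 4; 69 kg remain.
Put 46 kg in truck 4; 23 kg remain.
Put 47 kg in truck 5; 73 kg remain.
Put 46 kg in truck 5; 27 kg remain.
Put 46 kg in truck 6; 74 kg remain.
Put 51 kg in truck 6; 23 kg remain.
Put 43 kg in truck 7; 77 kg remain.
Put 43 kg in truck 7; 34 kg remain.
Final trucks: [50,46] [45,51] [48,52] [51,46] [47,46] [46,51] [43,43].

7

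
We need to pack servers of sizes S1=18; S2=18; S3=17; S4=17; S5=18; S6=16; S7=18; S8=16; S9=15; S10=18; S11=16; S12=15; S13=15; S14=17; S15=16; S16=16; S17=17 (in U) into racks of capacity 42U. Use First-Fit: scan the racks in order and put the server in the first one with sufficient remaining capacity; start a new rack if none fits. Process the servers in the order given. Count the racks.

9 racks

S1 (18U) → rack 1 (remaining 24U)
S2 (18U) → rack 1 (remaining 6U)
S3 (17U) → rack 2 (remaining 25U)
S4 (17U) → rack 2 (remaining 8U)
S5 (18U) → rack 3 (remaining 24U)
S6 (16U) → rack 3 (remaining 8U)
S7 (18U) → rack 4 (remaining 24U)
S8 (16U) → rack 4 (remaining 8U)
S9 (15U) → rack 5 (remaining 27U)
S10 (18U) → rack 5 (remaining 9U)
S11 (16U) → rack 6 (remaining 26U)
S12 (15U) → rack 6 (remaining 11U)
S13 (15U) → rack 7 (remaining 27U)
S14 (17U) → rack 7 (remaining 10U)
S15 (16U) → rack 8 (remaining 26U)
S16 (16U) → rack 8 (remaining 10U)
S17 (17U) → rack 9 (remaining 25U)
Final racks: [18,18] [17,17] [18,16] [18,16] [15,18] [16,15] [15,17] [16,16] [17].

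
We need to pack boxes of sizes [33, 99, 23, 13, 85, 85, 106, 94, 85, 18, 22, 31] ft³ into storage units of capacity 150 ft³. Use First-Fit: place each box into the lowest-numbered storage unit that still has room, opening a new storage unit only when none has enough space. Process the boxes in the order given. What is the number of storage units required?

storage unit 1: place 33 ft³, 117 ft³ left
storage unit 1: place 99 ft³, 18 ft³ left
storage unit 2: place 23 ft³, 127 ft³ left
storage unit 1: place 13 ft³, 5 ft³ left
storage unit 2: place 85 ft³, 42 ft³ left
storage unit 3: place 85 ft³, 65 ft³ left
storage unit 4: place 106 ft³, 44 ft³ left
storage unit 5: place 94 ft³, 56 ft³ left
storage unit 6: place 85 ft³, 65 ft³ left
storage unit 2: place 18 ft³, 24 ft³ left
storage unit 2: place 22 ft³, 2 ft³ left
storage unit 3: place 31 ft³, 34 ft³ left

6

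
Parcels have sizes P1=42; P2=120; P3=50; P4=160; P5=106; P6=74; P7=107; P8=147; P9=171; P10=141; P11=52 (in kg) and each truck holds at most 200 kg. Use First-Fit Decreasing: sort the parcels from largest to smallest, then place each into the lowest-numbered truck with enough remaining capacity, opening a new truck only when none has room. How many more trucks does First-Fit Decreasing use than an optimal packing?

First-Fit Decreasing: [171] [160] [147,52] [141,50] [120,74] [107,42] [106] → 7 trucks.
7 parcels exceed 100 kg (half the capacity), and no two of those can share a truck, so at least 7 trucks are needed.
So 7 is already optimal.

0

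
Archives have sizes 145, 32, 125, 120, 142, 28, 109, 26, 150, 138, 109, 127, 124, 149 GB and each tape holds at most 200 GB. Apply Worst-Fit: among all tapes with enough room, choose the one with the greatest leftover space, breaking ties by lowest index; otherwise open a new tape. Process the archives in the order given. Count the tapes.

Put 145 GB in tape 1; 55 GB remain.
Put 32 GB in tape 1; 23 GB remain.
Put 125 GB in tape 2; 75 GB remain.
Put 120 GB in tape 3; 80 GB remain.
Put 142 GB in tape 4; 58 GB remain.
Put 28 GB in tape 3; 52 GB remain.
Put 109 GB in tape 5; 91 GB remain.
Put 26 GB in tape 5; 65 GB remain.
Put 150 GB in tape 6; 50 GB remain.
Put 138 GB in tape 7; 62 GB remain.
Put 109 GB in tape 8; 91 GB remain.
Put 127 GB in tape 9; 73 GB remain.
Put 124 GB in tape 10; 76 GB remain.
Put 149 GB in tape 11; 51 GB remain.

11 tapes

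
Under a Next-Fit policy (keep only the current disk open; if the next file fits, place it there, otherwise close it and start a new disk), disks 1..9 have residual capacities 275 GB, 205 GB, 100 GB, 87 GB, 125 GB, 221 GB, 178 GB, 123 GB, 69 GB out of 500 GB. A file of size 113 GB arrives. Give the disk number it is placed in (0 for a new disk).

0

Next-Fit only looks at disk 9, which has 69 GB free.
113 GB does not fit, so a new disk is opened.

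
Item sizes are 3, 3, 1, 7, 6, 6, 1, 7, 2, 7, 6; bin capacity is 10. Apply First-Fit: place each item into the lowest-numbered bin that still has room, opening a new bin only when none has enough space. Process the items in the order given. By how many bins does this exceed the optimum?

First-Fit: [3,3,1,1,2] [7] [6] [6] [7] [7] [6] → 7 bins.
6 items exceed 5 (half the capacity), and no two of those can share a bin, so at least 6 bins are needed.
An optimal packing achieves that bound: [7,3] [7,3] [7,2,1] [6,1] [6] [6] → 6 bins.
Excess: 7 − 6 = 1.

1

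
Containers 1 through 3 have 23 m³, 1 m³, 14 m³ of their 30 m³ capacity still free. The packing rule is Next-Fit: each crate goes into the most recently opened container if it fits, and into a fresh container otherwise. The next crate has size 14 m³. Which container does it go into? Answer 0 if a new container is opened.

3

Next-Fit only looks at container 3, which has 14 m³ free.
14 m³ fits there.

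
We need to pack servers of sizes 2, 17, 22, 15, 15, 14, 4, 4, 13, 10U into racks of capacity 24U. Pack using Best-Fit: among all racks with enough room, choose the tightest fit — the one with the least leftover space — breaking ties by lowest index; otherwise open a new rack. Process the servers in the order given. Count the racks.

6 racks

rack 1: place 2U, 22U left
rack 1: place 17U, 5U left
rack 2: place 22U, 2U left
rack 3: place 15U, 9U left
rack 4: place 15U, 9U left
rack 5: place 14U, 10U left
rack 1: place 4U, 1U left
rack 3: place 4U, 5U left
rack 6: place 13U, 11U left
rack 5: place 10U, 0U left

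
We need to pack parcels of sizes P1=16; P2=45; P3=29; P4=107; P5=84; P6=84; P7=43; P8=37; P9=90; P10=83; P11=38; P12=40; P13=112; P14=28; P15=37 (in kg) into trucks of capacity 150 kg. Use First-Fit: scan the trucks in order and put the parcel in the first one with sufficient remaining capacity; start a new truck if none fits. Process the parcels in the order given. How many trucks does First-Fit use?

7 trucks

truck 1: place P1 (16 kg), 134 kg left
truck 1: place P2 (45 kg), 89 kg left
truck 1: place P3 (29 kg), 60 kg left
truck 2: place P4 (107 kg), 43 kg left
truck 3: place P5 (84 kg), 66 kg left
truck 4: place P6 (84 kg), 66 kg left
truck 1: place P7 (43 kg), 17 kg left
truck 2: place P8 (37 kg), 6 kg left
truck 5: place P9 (90 kg), 60 kg left
truck 6: place P10 (83 kg), 67 kg left
truck 3: place P11 (38 kg), 28 kg left
truck 4: place P12 (40 kg), 26 kg left
truck 7: place P13 (112 kg), 38 kg left
truck 3: place P14 (28 kg), 0 kg left
truck 5: place P15 (37 kg), 23 kg left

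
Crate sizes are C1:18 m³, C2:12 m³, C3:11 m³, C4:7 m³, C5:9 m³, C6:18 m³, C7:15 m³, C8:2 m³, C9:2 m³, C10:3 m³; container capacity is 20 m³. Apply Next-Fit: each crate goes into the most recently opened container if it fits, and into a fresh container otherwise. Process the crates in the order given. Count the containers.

7 containers

Put C1 (18 m³) in container 1; 2 m³ remain.
Put C2 (12 m³) in container 2; 8 m³ remain.
Put C3 (11 m³) in container 3; 9 m³ remain.
Put C4 (7 m³) in container 3; 2 m³ remain.
Put C5 (9 m³) in container 4; 11 m³ remain.
Put C6 (18 m³) in container 5; 2 m³ remain.
Put C7 (15 m³) in container 6; 5 m³ remain.
Put C8 (2 m³) in container 6; 3 m³ remain.
Put C9 (2 m³) in container 6; 1 m³ remain.
Put C10 (3 m³) in container 7; 17 m³ remain.
Final containers: [18] [12] [11,7] [9] [18] [15,2,2] [3].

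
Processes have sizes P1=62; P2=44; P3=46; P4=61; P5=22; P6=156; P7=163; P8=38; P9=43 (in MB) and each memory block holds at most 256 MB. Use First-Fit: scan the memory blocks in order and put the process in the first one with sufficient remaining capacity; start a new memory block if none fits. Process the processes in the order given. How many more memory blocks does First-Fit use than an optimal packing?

First-Fit: [62,44,46,61,22] [156,38,43] [163] → 3 memory blocks.
Total size 635 MB; any packing needs at least ⌈635/256⌉ = 3 memory blocks.
So 3 is already optimal.

0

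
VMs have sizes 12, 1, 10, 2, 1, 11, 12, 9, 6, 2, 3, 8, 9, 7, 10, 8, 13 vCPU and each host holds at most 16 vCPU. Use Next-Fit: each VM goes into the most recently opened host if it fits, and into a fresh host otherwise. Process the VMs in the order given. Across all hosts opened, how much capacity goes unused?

12 vCPU → host 1 (remaining 4 vCPU)
1 vCPU → host 1 (remaining 3 vCPU)
10 vCPU → host 2 (remaining 6 vCPU)
2 vCPU → host 2 (remaining 4 vCPU)
1 vCPU → host 2 (remaining 3 vCPU)
11 vCPU → host 3 (remaining 5 vCPU)
12 vCPU → host 4 (remaining 4 vCPU)
9 vCPU → host 5 (remaining 7 vCPU)
6 vCPU → host 5 (remaining 1 vCPU)
2 vCPU → host 6 (remaining 14 vCPU)
3 vCPU → host 6 (remaining 11 vCPU)
8 vCPU → host 6 (remaining 3 vCPU)
9 vCPU → host 7 (remaining 7 vCPU)
7 vCPU → host 7 (remaining 0 vCPU)
10 vCPU → host 8 (remaining 6 vCPU)
8 vCPU → host 9 (remaining 8 vCPU)
13 vCPU → host 10 (remaining 3 vCPU)
10 hosts × 16 vCPU = 160 vCPU; used 124 vCPU; unused 36 vCPU.

36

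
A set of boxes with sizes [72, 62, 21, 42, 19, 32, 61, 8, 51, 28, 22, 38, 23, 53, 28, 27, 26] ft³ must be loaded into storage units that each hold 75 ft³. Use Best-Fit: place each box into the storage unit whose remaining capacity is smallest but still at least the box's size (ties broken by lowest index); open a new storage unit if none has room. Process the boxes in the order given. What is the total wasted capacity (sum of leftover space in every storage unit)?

Put 72 ft³ in storage unit 1; 3 ft³ remain.
Put 62 ft³ in storage unit 2; 13 ft³ remain.
Put 21 ft³ in storage unit 3; 54 ft³ remain.
Put 42 ft³ in storage unit 3; 12 ft³ remain.
Put 19 ft³ in storage unit 4; 56 ft³ remain.
Put 32 ft³ in storage unit 4; 24 ft³ remain.
Put 61 ft³ in storage unit 5; 14 ft³ remain.
Put 8 ft³ in storage unit 3; 4 ft³ remain.
Put 51 ft³ in storage unit 6; 24 ft³ remain.
Put 28 ft³ in storage unit 7; 47 ft³ remain.
Put 22 ft³ in storage unit 4; 2 ft³ remain.
Put 38 ft³ in storage unit 7; 9 ft³ remain.
Put 23 ft³ in storage unit 6; 1 ft³ remain.
Put 53 ft³ in storage unit 8; 22 ft³ remain.
Put 28 ft³ in storage unit 9; 47 ft³ remain.
Put 27 ft³ in storage unit 9; 20 ft³ remain.
Put 26 ft³ in storage unit 10; 49 ft³ remain.
10 storage units × 75 ft³ = 750 ft³; used 613 ft³; unused 137 ft³.

137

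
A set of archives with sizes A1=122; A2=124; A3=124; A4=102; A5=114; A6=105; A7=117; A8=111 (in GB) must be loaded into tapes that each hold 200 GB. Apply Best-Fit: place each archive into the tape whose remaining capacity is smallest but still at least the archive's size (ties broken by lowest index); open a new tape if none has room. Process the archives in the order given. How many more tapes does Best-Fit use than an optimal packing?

0

Best-Fit: [122] [124] [124] [102] [114] [105] [117] [111] → 8 tapes.
8 archives exceed 100 GB (half the capacity), and no two of those can share a tape, so at least 8 tapes are needed.
So 8 is already optimal.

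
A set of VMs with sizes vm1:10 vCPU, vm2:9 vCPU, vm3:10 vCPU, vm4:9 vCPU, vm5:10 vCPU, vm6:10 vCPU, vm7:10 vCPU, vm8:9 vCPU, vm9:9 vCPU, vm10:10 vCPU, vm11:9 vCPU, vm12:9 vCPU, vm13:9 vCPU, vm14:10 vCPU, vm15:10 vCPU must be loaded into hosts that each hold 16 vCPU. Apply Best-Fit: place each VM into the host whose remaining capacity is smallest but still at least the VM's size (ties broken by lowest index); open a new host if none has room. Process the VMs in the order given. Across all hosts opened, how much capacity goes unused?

vm1 (10 vCPU) → host 1 (remaining 6 vCPU)
vm2 (9 vCPU) → host 2 (remaining 7 vCPU)
vm3 (10 vCPU) → host 3 (remaining 6 vCPU)
vm4 (9 vCPU) → host 4 (remaining 7 vCPU)
vm5 (10 vCPU) → host 5 (remaining 6 vCPU)
vm6 (10 vCPU) → host 6 (remaining 6 vCPU)
vm7 (10 vCPU) → host 7 (remaining 6 vCPU)
vm8 (9 vCPU) → host 8 (remaining 7 vCPU)
vm9 (9 vCPU) → host 9 (remaining 7 vCPU)
vm10 (10 vCPU) → host 10 (remaining 6 vCPU)
vm11 (9 vCPU) → host 11 (remaining 7 vCPU)
vm12 (9 vCPU) → host 12 (remaining 7 vCPU)
vm13 (9 vCPU) → host 13 (remaining 7 vCPU)
vm14 (10 vCPU) → host 14 (remaining 6 vCPU)
vm15 (10 vCPU) → host 15 (remaining 6 vCPU)
15 hosts × 16 vCPU = 240 vCPU; used 143 vCPU; unused 97 vCPU.

97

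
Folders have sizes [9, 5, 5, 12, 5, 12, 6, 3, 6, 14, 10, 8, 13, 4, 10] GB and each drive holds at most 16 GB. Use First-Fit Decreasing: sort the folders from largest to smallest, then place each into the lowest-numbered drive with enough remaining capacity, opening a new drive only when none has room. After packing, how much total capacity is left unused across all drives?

22

Sorted descending: 14, 13, 12, 12, 10, 10, 9, 8, 6, 6, 5, 5, 5, 4, 3.
drive 1: place 14 GB, 2 GB left
drive 2: place 13 GB, 3 GB left
drive 3: place 12 GB, 4 GB left
drive 4: place 12 GB, 4 GB left
drive 5: place 10 GB, 6 GB left
drive 6: place 10 GB, 6 GB left
drive 7: place 9 GB, 7 GB left
drive 8: place 8 GB, 8 GB left
drive 5: place 6 GB, 0 GB left
drive 6: place 6 GB, 0 GB left
drive 7: place 5 GB, 2 GB left
drive 8: place 5 GB, 3 GB left
drive 9: place 5 GB, 11 GB left
drive 3: place 4 GB, 0 GB left
drive 2: place 3 GB, 0 GB left
9 drives × 16 GB = 144 GB; used 122 GB; unused 22 GB.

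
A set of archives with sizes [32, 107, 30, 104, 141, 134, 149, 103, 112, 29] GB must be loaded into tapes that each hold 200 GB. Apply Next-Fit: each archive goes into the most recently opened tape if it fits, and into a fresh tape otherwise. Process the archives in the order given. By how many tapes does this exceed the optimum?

0

Next-Fit: [32,107,30] [104] [141] [134] [149] [103] [112,29] → 7 tapes.
7 archives exceed 100 GB (half the capacity), and no two of those can share a tape, so at least 7 tapes are needed.
So 7 is already optimal.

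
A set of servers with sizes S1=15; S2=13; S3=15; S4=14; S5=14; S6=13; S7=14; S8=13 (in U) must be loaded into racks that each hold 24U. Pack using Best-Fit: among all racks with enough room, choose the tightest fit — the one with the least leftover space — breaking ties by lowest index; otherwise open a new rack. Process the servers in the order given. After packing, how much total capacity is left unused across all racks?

81

rack 1: place S1 (15U), 9U left
rack 2: place S2 (13U), 11U left
rack 3: place S3 (15U), 9U left
rack 4: place S4 (14U), 10U left
rack 5: place S5 (14U), 10U left
rack 6: place S6 (13U), 11U left
rack 7: place S7 (14U), 10U left
rack 8: place S8 (13U), 11U left
8 racks × 24U = 192U; used 111U; unused 81U.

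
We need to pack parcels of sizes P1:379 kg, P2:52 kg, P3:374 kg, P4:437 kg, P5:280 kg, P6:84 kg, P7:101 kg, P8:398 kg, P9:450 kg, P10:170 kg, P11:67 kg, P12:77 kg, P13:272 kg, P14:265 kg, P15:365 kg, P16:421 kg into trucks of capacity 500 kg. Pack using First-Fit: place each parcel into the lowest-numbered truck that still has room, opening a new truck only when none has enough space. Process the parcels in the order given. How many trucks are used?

truck 1: place P1 (379 kg), 121 kg left
truck 1: place P2 (52 kg), 69 kg left
truck 2: place P3 (374 kg), 126 kg left
truck 3: place P4 (437 kg), 63 kg left
truck 4: place P5 (280 kg), 220 kg left
truck 2: place P6 (84 kg), 42 kg left
truck 4: place P7 (101 kg), 119 kg left
truck 5: place P8 (398 kg), 102 kg left
truck 6: place P9 (450 kg), 50 kg left
truck 7: place P10 (170 kg), 330 kg left
truck 1: place P11 (67 kg), 2 kg left
truck 4: place P12 (77 kg), 42 kg left
truck 7: place P13 (272 kg), 58 kg left
truck 8: place P14 (265 kg), 235 kg left
truck 9: place P15 (365 kg), 135 kg left
truck 10: place P16 (421 kg), 79 kg left

10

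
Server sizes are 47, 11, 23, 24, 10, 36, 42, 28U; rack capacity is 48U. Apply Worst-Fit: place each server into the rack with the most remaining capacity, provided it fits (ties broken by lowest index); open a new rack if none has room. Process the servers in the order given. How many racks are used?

6

Put 47U in rack 1; 1U remain.
Put 11U in rack 2; 37U remain.
Put 23U in rack 2; 14U remain.
Put 24U in rack 3; 24U remain.
Put 10U in rack 3; 14U remain.
Put 36U in rack 4; 12U remain.
Put 42U in rack 5; 6U remain.
Put 28U in rack 6; 20U remain.
Final racks: [47] [11,23] [24,10] [36] [42] [28].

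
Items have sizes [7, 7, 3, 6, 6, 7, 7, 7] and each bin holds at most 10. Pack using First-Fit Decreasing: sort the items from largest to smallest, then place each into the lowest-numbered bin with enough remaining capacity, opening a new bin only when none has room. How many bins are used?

Sorted descending: 7, 7, 7, 7, 7, 6, 6, 3.
Put 7 in bin 1; 3 remain.
Put 7 in bin 2; 3 remain.
Put 7 in bin 3; 3 remain.
Put 7 in bin 4; 3 remain.
Put 7 in bin 5; 3 remain.
Put 6 in bin 6; 4 remain.
Put 6 in bin 7; 4 remain.
Put 3 in bin 1; 0 remain.

7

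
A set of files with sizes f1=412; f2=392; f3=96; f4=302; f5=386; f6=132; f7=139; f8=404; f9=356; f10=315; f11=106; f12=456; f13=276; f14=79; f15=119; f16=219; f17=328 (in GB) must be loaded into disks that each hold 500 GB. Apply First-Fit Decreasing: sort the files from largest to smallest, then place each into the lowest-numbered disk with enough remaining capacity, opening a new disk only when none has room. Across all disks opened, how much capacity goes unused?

483

Sorted descending: 456, 412, 404, 392, 386, 356, 328, 315, 302, 276, 219, 139, 132, 119, 106, 96, 79.
456 GB → disk 1 (remaining 44 GB)
412 GB → disk 2 (remaining 88 GB)
404 GB → disk 3 (remaining 96 GB)
392 GB → disk 4 (remaining 108 GB)
386 GB → disk 5 (remaining 114 GB)
356 GB → disk 6 (remaining 144 GB)
328 GB → disk 7 (remaining 172 GB)
315 GB → disk 8 (remaining 185 GB)
302 GB → disk 9 (remaining 198 GB)
276 GB → disk 10 (remaining 224 GB)
219 GB → disk 10 (remaining 5 GB)
139 GB → disk 6 (remaining 5 GB)
132 GB → disk 7 (remaining 40 GB)
119 GB → disk 8 (remaining 66 GB)
106 GB → disk 4 (remaining 2 GB)
96 GB → disk 3 (remaining 0 GB)
79 GB → disk 2 (remaining 9 GB)
10 disks × 500 GB = 5000 GB; used 4517 GB; unused 483 GB.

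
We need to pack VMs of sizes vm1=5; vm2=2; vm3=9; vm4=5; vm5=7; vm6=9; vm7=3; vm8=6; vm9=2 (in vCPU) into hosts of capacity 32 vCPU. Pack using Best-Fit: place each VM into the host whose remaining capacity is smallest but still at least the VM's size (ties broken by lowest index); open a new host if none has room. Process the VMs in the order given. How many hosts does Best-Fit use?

2 hosts

vm1 (5 vCPU) → host 1 (remaining 27 vCPU)
vm2 (2 vCPU) → host 1 (remaining 25 vCPU)
vm3 (9 vCPU) → host 1 (remaining 16 vCPU)
vm4 (5 vCPU) → host 1 (remaining 11 vCPU)
vm5 (7 vCPU) → host 1 (remaining 4 vCPU)
vm6 (9 vCPU) → host 2 (remaining 23 vCPU)
vm7 (3 vCPU) → host 1 (remaining 1 vCPU)
vm8 (6 vCPU) → host 2 (remaining 17 vCPU)
vm9 (2 vCPU) → host 2 (remaining 15 vCPU)
Final hosts: [5,2,9,5,7,3] [9,6,2].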